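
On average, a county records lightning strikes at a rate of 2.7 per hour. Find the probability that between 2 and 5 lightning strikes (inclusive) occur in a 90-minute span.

0.6893

Over the interval, μ = 2.7 × 1.5 = 4.05 (a 90-minute span = 1.5 hours).
P(2 ≤ N ≤ 5) = Σ_{j=2}^{5} e^(−4.05) · 4.05^j/j! ≈ 0.6893.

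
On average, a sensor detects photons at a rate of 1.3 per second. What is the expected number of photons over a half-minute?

E[N] = λt = 1.3 × 30 = 39 (a half-minute = 30 seconds).

39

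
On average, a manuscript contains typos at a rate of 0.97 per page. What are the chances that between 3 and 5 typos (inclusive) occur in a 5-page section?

0.5044

Over the interval, μ = 0.97 × 5 = 4.85 (a 5-page section = 5 pages).
P(3 ≤ N ≤ 5) = Σ_{j=3}^{5} e^(−4.85) · 4.85^j/j! ≈ 0.5044.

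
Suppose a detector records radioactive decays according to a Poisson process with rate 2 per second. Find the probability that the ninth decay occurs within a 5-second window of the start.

0.6672

Over the interval, μ = 2 × 5 = 10 (a 5-second window = 5 seconds).
The ninth arrival falls in the interval iff at least 9 events occur there: P(S_9 ≤ t) = P(N ≥ 9) = 1 − P(N ≤ 8) ≈ 0.6672.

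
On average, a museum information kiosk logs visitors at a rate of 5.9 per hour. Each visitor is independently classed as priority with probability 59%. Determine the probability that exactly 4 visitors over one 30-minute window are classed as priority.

Thinning: the visitors that are classed as priority themselves form a Poisson process with rate 0.59 × 5.9 = 3.481 per hour.
Over the interval, μ = 3.481 × 0.5 = 1.7405 (a 30-minute window = 0.5 hours).
P(N = 4) = e^(−1.7405) · 1.7405^4/4! ≈ 0.0671.

0.0671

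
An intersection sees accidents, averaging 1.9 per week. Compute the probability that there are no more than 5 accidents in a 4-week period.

0.2307

Over the interval, μ = 1.9 × 4 = 7.6 (a 4-week period = 4 weeks).
P(N ≤ 5) = Σ_{j=0}^{5} e^(−μ) μ^j/j! ≈ 0.2307.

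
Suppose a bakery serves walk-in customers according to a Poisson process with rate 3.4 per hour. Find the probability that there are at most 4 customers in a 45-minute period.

Over the interval, μ = 3.4 × 0.75 = 2.55 (a 45-minute period = 0.75 hours).
P(N ≤ 4) = Σ_{j=0}^{4} e^(−μ) μ^j/j! ≈ 0.8844.

0.8844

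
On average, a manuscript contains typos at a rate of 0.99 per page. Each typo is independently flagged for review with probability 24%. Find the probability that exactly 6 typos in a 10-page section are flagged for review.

Thinning: the typos that are flagged for review themselves form a Poisson process with rate 0.24 × 0.99 = 0.2376 per page.
Over the interval, μ = 0.2376 × 10 = 2.376 (a 10-page section = 10 pages).
P(N = 6) = e^(−2.376) · 2.376^6/6! ≈ 0.0232.

0.0232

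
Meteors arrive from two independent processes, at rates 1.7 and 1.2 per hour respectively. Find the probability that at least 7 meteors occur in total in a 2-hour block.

Independent Poisson processes superpose: combined rate λ = 1.7 + 1.2 = 2.9 per hour.
Over the interval, μ = 2.9 × 2 = 5.8 (a 2-hour block = 2 hours).
P(N ≥ 7) = 1 − P(N ≤ 6) ≈ 0.3616.

0.3616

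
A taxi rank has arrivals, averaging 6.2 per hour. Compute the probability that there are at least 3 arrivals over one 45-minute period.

Over the interval, μ = 6.2 × 0.75 = 4.65 (a 45-minute period = 0.75 hours).
P(N ≥ 3) = 1 − P(N ≤ 2) = 1 − Σ_{j=0}^{2} e^(−μ) μ^j/j! ≈ 0.8426.

0.8426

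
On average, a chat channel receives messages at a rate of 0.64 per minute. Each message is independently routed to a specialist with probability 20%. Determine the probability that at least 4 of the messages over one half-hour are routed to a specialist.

0.5347

Thinning: the messages that are routed to a specialist themselves form a Poisson process with rate 0.2 × 0.64 = 0.128 per minute.
Over the interval, μ = 0.128 × 30 = 3.84 (a half-hour = 30 minutes).
P(N ≥ 4) = 1 − P(N ≤ 3) ≈ 0.5347.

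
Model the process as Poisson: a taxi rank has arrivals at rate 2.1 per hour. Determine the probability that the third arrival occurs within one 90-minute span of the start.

Over the interval, μ = 2.1 × 1.5 = 3.15 (a 90-minute span = 1.5 hours).
The third arrival falls in the interval iff at least 3 events occur there: P(S_3 ≤ t) = P(N ≥ 3) = 1 − P(N ≤ 2) ≈ 0.6096.

0.6096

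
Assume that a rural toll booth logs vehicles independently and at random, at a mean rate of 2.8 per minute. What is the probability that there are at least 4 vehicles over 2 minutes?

0.8094

Over the interval, μ = 2.8 × 2 = 5.6 (2 minutes).
P(N ≥ 4) = 1 − P(N ≤ 3) = 1 − Σ_{j=0}^{3} e^(−μ) μ^j/j! ≈ 0.8094.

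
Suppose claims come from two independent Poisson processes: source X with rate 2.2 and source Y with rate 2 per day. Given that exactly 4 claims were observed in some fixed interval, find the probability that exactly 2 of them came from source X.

Given the total, each event is independently from source X with probability p = λ_X/(λ_X+λ_Y) = 2.2/4.2 ≈ 0.5238.
So K ~ Binomial(4, 2.2/4.2): P(K = 2) = C(4,2) · (2.2/4.2)^2 · (2/4.2)^2 ≈ 0.3733.

0.3733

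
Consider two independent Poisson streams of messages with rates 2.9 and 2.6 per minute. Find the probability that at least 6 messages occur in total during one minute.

Independent Poisson processes superpose: combined rate λ = 2.9 + 2.6 = 5.5 per minute.
So μ = 5.5.
P(N ≥ 6) = 1 − P(N ≤ 5) ≈ 0.4711.

0.4711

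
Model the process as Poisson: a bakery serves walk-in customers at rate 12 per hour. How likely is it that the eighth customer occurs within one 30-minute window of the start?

0.2560

Over the interval, μ = 12 × 0.5 = 6 (a 30-minute window = 0.5 hours).
The eighth arrival falls in the interval iff at least 8 events occur there: P(S_8 ≤ t) = P(N ≥ 8) = 1 − P(N ≤ 7) ≈ 0.2560.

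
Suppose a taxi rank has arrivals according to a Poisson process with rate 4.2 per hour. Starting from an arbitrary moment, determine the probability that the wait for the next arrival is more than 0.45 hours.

0.1511

The wait for the next event is exponential with rate λ = 4.2 per hour.
P(T > 0.45) = e^(−λt) = e^(−4.2 × 0.45) = e^(−1.89) ≈ 0.1511.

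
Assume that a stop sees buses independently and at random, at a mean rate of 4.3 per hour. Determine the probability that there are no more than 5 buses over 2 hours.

0.1422

Over the interval, μ = 4.3 × 2 = 8.6 (2 hours).
P(N ≤ 5) = Σ_{j=0}^{5} e^(−μ) μ^j/j! ≈ 0.1422.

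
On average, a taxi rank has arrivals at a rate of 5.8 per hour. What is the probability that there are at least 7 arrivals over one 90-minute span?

Over the interval, μ = 5.8 × 1.5 = 8.7 (a 90-minute span = 1.5 hours).
P(N ≥ 7) = 1 − P(N ≤ 6) = 1 − Σ_{j=0}^{6} e^(−μ) μ^j/j! ≈ 0.7645.

0.7645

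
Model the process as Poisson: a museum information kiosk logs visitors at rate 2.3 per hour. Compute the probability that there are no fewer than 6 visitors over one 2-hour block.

Over the interval, μ = 2.3 × 2 = 4.6 (a 2-hour block = 2 hours).
P(N ≥ 6) = 1 − P(N ≤ 5) = 1 − Σ_{j=0}^{5} e^(−μ) μ^j/j! ≈ 0.3142.

0.3142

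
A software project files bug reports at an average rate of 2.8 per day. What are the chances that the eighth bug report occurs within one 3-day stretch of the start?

Over the interval, μ = 2.8 × 3 = 8.4 (a 3-day stretch = 3 days).
The eighth arrival falls in the interval iff at least 8 events occur there: P(S_8 ≤ t) = P(N ≥ 8) = 1 − P(N ≤ 7) ≈ 0.6013.

0.6013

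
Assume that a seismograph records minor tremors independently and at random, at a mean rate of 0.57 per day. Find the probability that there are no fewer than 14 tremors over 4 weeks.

Over the interval, μ = 0.57 × 28 = 15.96 (4 weeks = 28 days).
P(N ≥ 14) = 1 − P(N ≤ 13) = 1 − Σ_{j=0}^{13} e^(−μ) μ^j/j! ≈ 0.7222.

0.7222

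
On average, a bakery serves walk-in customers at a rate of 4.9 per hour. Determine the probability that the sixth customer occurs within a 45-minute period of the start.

0.1664

Over the interval, μ = 4.9 × 0.75 = 3.675 (a 45-minute period = 0.75 hours).
The sixth arrival falls in the interval iff at least 6 events occur there: P(S_6 ≤ t) = P(N ≥ 6) = 1 − P(N ≤ 5) ≈ 0.1664.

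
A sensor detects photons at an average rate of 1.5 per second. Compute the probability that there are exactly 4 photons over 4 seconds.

Over the interval, μ = 1.5 × 4 = 6 (4 seconds).
P(N = 4) = e^(−μ) μ^4/4! = e^(−6) · 6^4/24 ≈ 0.1339.

0.1339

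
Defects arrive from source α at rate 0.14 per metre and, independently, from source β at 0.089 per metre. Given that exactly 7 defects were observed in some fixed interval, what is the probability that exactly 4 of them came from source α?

0.2870

Given the total, each event is independently from source α with probability p = λ_α/(λ_α+λ_β) = 0.14/0.229 ≈ 0.6114.
So K ~ Binomial(7, 0.14/0.229): P(K = 4) = C(7,4) · (0.14/0.229)^4 · (0.089/0.229)^3 ≈ 0.2870.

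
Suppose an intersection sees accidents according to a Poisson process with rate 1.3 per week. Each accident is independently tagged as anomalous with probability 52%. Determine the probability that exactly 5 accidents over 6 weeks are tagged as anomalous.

Thinning: the accidents that are tagged as anomalous themselves form a Poisson process with rate 0.52 × 1.3 = 0.676 per week.
Over the interval, μ = 0.676 × 6 = 4.056 (6 weeks).
P(N = 5) = e^(−4.056) · 4.056^5/5! ≈ 0.1584.

0.1584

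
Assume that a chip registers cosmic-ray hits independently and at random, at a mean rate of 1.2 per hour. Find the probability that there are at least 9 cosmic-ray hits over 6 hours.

0.2973

Over the interval, μ = 1.2 × 6 = 7.2 (6 hours).
P(N ≥ 9) = 1 − P(N ≤ 8) = 1 − Σ_{j=0}^{8} e^(−μ) μ^j/j! ≈ 0.2973.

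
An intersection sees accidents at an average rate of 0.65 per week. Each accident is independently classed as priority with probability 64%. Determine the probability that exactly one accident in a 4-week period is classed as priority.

0.3151

Thinning: the accidents that are classed as priority themselves form a Poisson process with rate 0.64 × 0.65 = 0.416 per week.
Over the interval, μ = 0.416 × 4 = 1.664 (a 4-week period = 4 weeks).
P(N = 1) = e^(−1.664) · 1.664^1/1! ≈ 0.3151.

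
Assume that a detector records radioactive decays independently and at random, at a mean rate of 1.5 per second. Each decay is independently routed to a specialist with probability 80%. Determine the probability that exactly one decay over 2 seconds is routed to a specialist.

Thinning: the decays that are routed to a specialist themselves form a Poisson process with rate 0.8 × 1.5 = 1.2 per second.
Over the interval, μ = 1.2 × 2 = 2.4 (2 seconds).
P(N = 1) = e^(−2.4) · 2.4^1/1! ≈ 0.2177.

0.2177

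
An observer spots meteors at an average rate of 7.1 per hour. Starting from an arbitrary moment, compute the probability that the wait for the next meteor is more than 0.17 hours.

0.2991

The wait for the next event is exponential with rate λ = 7.1 per hour.
P(T > 0.17) = e^(−λt) = e^(−7.1 × 0.17) = e^(−1.207) ≈ 0.2991.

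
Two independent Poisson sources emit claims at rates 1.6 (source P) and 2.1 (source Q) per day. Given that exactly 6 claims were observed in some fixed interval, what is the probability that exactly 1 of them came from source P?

0.1528

Given the total, each event is independently from source P with probability p = λ_P/(λ_P+λ_Q) = 1.6/3.7 ≈ 0.4324.
So K ~ Binomial(6, 1.6/3.7): P(K = 1) = C(6,1) · (1.6/3.7)^1 · (2.1/3.7)^5 ≈ 0.1528.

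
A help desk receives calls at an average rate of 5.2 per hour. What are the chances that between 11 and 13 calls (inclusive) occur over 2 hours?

0.3005

Over the interval, μ = 5.2 × 2 = 10.4 (2 hours).
P(11 ≤ N ≤ 13) = Σ_{j=11}^{13} e^(−10.4) · 10.4^j/j! ≈ 0.3005.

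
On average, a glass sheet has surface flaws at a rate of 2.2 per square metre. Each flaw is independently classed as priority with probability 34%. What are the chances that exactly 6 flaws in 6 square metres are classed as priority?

Thinning: the flaws that are classed as priority themselves form a Poisson process with rate 0.34 × 2.2 = 0.748 per square metre.
Over the interval, μ = 0.748 × 6 = 4.488 (6 square metres).
P(N = 6) = e^(−4.488) · 4.488^6/6! ≈ 0.1276.

0.1276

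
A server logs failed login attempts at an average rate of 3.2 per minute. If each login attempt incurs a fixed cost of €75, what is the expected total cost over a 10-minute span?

€2400

E[N] = 3.2 × 10 = 32 (a 10-minute span = 10 minutes); E[cost] = 32 × €75 = €2400.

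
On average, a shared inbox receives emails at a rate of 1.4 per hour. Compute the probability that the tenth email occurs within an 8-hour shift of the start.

0.6808

Over the interval, μ = 1.4 × 8 = 11.2 (an 8-hour shift = 8 hours).
The tenth arrival falls in the interval iff at least 10 events occur there: P(S_10 ≤ t) = P(N ≥ 10) = 1 − P(N ≤ 9) ≈ 0.6808.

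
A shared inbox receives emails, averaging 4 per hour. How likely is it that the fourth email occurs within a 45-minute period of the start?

Over the interval, μ = 4 × 0.75 = 3 (a 45-minute period = 0.75 hours).
The fourth arrival falls in the interval iff at least 4 events occur there: P(S_4 ≤ t) = P(N ≥ 4) = 1 − P(N ≤ 3) ≈ 0.3528.

0.3528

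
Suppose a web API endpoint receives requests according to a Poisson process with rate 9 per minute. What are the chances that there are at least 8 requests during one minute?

0.6761

With mean μ = 9 per minute,
P(N ≥ 8) = 1 − P(N ≤ 7) = 1 − Σ_{j=0}^{7} e^(−μ) μ^j/j! ≈ 0.6761.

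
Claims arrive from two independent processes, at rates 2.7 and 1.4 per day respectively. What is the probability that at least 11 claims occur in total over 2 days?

0.2045

Independent Poisson processes superpose: combined rate λ = 2.7 + 1.4 = 4.1 per day.
Over the interval, μ = 4.1 × 2 = 8.2 (2 days).
P(N ≥ 11) = 1 − P(N ≤ 10) ≈ 0.2045.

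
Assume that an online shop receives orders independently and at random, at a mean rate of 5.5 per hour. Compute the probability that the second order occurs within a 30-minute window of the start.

Over the interval, μ = 5.5 × 0.5 = 2.75 (a 30-minute window = 0.5 hours).
The second arrival falls in the interval iff at least 2 events occur there: P(S_2 ≤ t) = P(N ≥ 2) = 1 − P(N ≤ 1) ≈ 0.7603.

0.7603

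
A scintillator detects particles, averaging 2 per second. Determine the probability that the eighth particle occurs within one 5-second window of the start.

0.7798

Over the interval, μ = 2 × 5 = 10 (a 5-second window = 5 seconds).
The eighth arrival falls in the interval iff at least 8 events occur there: P(S_8 ≤ t) = P(N ≥ 8) = 1 − P(N ≤ 7) ≈ 0.7798.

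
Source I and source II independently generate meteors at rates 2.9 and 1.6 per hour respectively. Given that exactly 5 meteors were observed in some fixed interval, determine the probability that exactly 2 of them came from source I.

0.1867

Given the total, each event is independently from source I with probability p = λ_I/(λ_I+λ_II) = 2.9/4.5 ≈ 0.6444.
So K ~ Binomial(5, 2.9/4.5): P(K = 2) = C(5,2) · (2.9/4.5)^2 · (1.6/4.5)^3 ≈ 0.1867.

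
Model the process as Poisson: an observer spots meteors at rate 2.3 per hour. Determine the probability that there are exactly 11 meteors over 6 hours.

Over the interval, μ = 2.3 × 6 = 13.8 (6 hours).
P(N = 11) = e^(−μ) μ^11/11! = e^(−13.8) · 13.8^11/39916800 ≈ 0.0880.

0.0880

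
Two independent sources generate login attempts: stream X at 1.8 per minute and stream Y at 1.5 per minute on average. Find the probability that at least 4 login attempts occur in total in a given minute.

0.4197

Independent Poisson processes superpose: combined rate λ = 1.8 + 1.5 = 3.3 per minute.
So μ = 3.3.
P(N ≥ 4) = 1 − P(N ≤ 3) ≈ 0.4197.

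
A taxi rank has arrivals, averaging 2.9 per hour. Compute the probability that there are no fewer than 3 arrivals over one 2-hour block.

Over the interval, μ = 2.9 × 2 = 5.8 (a 2-hour block = 2 hours).
P(N ≥ 3) = 1 − P(N ≤ 2) = 1 − Σ_{j=0}^{2} e^(−μ) μ^j/j! ≈ 0.9285.

0.9285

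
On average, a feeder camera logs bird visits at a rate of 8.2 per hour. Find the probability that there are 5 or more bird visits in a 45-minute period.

Over the interval, μ = 8.2 × 0.75 = 6.15 (a 45-minute period = 0.75 hours).
P(N ≥ 5) = 1 − P(N ≤ 4) = 1 − Σ_{j=0}^{4} e^(−μ) μ^j/j! ≈ 0.7345.

0.7345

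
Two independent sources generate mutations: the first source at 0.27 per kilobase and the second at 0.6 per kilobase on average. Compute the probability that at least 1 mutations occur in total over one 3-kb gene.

Independent Poisson processes superpose: combined rate λ = 0.27 + 0.6 = 0.87 per kilobase.
Over the interval, μ = 0.87 × 3 = 2.61 (a 3-kb gene = 3 kilobases).
P(N ≥ 1) = 1 − P(N ≤ 0) ≈ 0.9265.

0.9265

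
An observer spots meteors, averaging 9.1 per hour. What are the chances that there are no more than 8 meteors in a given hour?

With mean μ = 9.1 per hour,
P(N ≤ 8) = Σ_{j=0}^{8} e^(−μ) μ^j/j! ≈ 0.4426.

0.4426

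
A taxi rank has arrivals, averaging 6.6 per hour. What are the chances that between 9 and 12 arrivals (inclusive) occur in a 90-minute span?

Over the interval, μ = 6.6 × 1.5 = 9.9 (a 90-minute span = 1.5 hours).
P(9 ≤ N ≤ 12) = Σ_{j=9}^{12} e^(−9.9) · 9.9^j/j! ≈ 0.4567.

0.4567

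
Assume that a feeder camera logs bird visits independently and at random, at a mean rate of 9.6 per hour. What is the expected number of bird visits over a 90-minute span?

14.4

E[N] = λt = 9.6 × 1.5 = 14.4 (a 90-minute span = 1.5 hours).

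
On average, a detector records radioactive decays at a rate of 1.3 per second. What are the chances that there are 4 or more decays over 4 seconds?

0.7619

Over the interval, μ = 1.3 × 4 = 5.2 (4 seconds).
P(N ≥ 4) = 1 − P(N ≤ 3) = 1 − Σ_{j=0}^{3} e^(−μ) μ^j/j! ≈ 0.7619.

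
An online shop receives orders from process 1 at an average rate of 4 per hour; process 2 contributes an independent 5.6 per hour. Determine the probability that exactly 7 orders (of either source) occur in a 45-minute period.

0.1486

Independent Poisson processes superpose: combined rate λ = 4 + 5.6 = 9.6 per hour.
Over the interval, μ = 9.6 × 0.75 = 7.2 (a 45-minute period = 0.75 hours).
P(N = 7) = e^(−7.2) · 7.2^7/7! ≈ 0.1486.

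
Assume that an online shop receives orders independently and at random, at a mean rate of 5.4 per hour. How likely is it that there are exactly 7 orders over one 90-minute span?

0.1378

Over the interval, μ = 5.4 × 1.5 = 8.1 (a 90-minute span = 1.5 hours).
P(N = 7) = e^(−μ) μ^7/7! = e^(−8.1) · 8.1^7/5040 ≈ 0.1378.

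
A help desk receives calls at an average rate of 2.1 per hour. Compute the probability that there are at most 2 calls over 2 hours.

Over the interval, μ = 2.1 × 2 = 4.2 (2 hours).
P(N ≤ 2) = Σ_{j=0}^{2} e^(−μ) μ^j/j! ≈ 0.2102.

0.2102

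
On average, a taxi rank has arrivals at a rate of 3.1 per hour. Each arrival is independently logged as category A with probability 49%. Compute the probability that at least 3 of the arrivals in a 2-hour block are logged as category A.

Thinning: the arrivals that are logged as category A themselves form a Poisson process with rate 0.49 × 3.1 = 1.519 per hour.
Over the interval, μ = 1.519 × 2 = 3.038 (a 2-hour block = 2 hours).
P(N ≥ 3) = 1 − P(N ≤ 2) ≈ 0.5853.

0.5853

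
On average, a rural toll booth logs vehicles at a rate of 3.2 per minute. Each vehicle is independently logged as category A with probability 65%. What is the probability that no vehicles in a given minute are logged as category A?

Thinning: the vehicles that are logged as category A themselves form a Poisson process with rate 0.65 × 3.2 = 2.08 per minute.
So μ = 2.08.
P(N = 0) = e^(−2.08) · 2.08^0/0! ≈ 0.1249.

0.1249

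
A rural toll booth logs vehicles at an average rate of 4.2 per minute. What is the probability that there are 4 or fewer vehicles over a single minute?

With mean μ = 4.2 per minute,
P(N ≤ 4) = Σ_{j=0}^{4} e^(−μ) μ^j/j! ≈ 0.5898.

0.5898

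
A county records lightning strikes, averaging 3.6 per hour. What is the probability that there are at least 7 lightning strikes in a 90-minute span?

0.2983

Over the interval, μ = 3.6 × 1.5 = 5.4 (a 90-minute span = 1.5 hours).
P(N ≥ 7) = 1 − P(N ≤ 6) = 1 − Σ_{j=0}^{6} e^(−μ) μ^j/j! ≈ 0.2983.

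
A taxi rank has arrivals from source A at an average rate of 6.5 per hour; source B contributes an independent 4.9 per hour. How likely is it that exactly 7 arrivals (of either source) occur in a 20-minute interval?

Independent Poisson processes superpose: combined rate λ = 6.5 + 4.9 = 11.4 per hour.
Over the interval, μ = 11.4 × 1/3 = 3.8 (a 20-minute interval = 1/3 hours).
P(N = 7) = e^(−3.8) · 3.8^7/7! ≈ 0.0508.

0.0508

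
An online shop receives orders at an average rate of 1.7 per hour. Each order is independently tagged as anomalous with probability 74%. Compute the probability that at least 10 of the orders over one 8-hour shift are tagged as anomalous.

0.5501

Thinning: the orders that are tagged as anomalous themselves form a Poisson process with rate 0.74 × 1.7 = 1.258 per hour.
Over the interval, μ = 1.258 × 8 = 10.064 (an 8-hour shift = 8 hours).
P(N ≥ 10) = 1 − P(N ≤ 9) ≈ 0.5501.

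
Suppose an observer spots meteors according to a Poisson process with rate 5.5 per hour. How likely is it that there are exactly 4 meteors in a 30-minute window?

0.1523

Over the interval, μ = 5.5 × 0.5 = 2.75 (a 30-minute window = 0.5 hours).
P(N = 4) = e^(−μ) μ^4/4! = e^(−2.75) · 2.75^4/24 ≈ 0.1523.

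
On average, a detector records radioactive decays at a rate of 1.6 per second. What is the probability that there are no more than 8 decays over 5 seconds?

0.5925

Over the interval, μ = 1.6 × 5 = 8 (5 seconds).
P(N ≤ 8) = Σ_{j=0}^{8} e^(−μ) μ^j/j! ≈ 0.5925.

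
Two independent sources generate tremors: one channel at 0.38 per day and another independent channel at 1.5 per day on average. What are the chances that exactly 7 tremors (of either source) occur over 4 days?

0.1463

Independent Poisson processes superpose: combined rate λ = 0.38 + 1.5 = 1.88 per day.
Over the interval, μ = 1.88 × 4 = 7.52 (4 days).
P(N = 7) = e^(−7.52) · 7.52^7/7! ≈ 0.1463.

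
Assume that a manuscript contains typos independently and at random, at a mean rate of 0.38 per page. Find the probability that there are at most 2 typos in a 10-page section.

0.2689

Over the interval, μ = 0.38 × 10 = 3.8 (a 10-page section = 10 pages).
P(N ≤ 2) = Σ_{j=0}^{2} e^(−μ) μ^j/j! ≈ 0.2689.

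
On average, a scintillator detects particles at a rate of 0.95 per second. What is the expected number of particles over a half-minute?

28.5

E[N] = λt = 0.95 × 30 = 28.5 (a half-minute = 30 seconds).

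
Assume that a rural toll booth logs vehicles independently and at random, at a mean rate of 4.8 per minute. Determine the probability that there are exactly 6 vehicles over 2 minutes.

Over the interval, μ = 4.8 × 2 = 9.6 (2 minutes).
P(N = 6) = e^(−μ) μ^6/6! = e^(−9.6) · 9.6^6/720 ≈ 0.0736.

0.0736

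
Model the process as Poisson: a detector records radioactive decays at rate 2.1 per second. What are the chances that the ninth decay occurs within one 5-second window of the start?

Over the interval, μ = 2.1 × 5 = 10.5 (a 5-second window = 5 seconds).
The ninth arrival falls in the interval iff at least 9 events occur there: P(S_9 ≤ t) = P(N ≥ 9) = 1 − P(N ≤ 8) ≈ 0.7206.

0.7206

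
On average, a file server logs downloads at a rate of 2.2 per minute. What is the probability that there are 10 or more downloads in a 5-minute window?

Over the interval, μ = 2.2 × 5 = 11 (a 5-minute window = 5 minutes).
P(N ≥ 10) = 1 − P(N ≤ 9) = 1 − Σ_{j=0}^{9} e^(−μ) μ^j/j! ≈ 0.6595.

0.6595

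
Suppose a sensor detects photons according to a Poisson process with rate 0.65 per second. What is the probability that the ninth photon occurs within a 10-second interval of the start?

Over the interval, μ = 0.65 × 10 = 6.5 (a 10-second interval = 10 seconds).
The ninth arrival falls in the interval iff at least 9 events occur there: P(S_9 ≤ t) = P(N ≥ 9) = 1 − P(N ≤ 8) ≈ 0.2084.

0.2084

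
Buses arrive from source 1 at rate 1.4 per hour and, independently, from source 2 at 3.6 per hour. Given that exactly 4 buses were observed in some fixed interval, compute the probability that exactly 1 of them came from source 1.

0.4180

Given the total, each event is independently from source 1 with probability p = λ_1/(λ_1+λ_2) = 1.4/5 = 0.2800.
So K ~ Binomial(4, 1.4/5): P(K = 1) = C(4,1) · (1.4/5)^1 · (3.6/5)^3 ≈ 0.4180.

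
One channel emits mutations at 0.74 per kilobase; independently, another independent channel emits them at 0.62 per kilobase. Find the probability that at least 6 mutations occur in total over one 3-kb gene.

Independent Poisson processes superpose: combined rate λ = 0.74 + 0.62 = 1.36 per kilobase.
Over the interval, μ = 1.36 × 3 = 4.08 (a 3-kb gene = 3 kilobases).
P(N ≥ 6) = 1 − P(N ≤ 5) ≈ 0.2275.

0.2275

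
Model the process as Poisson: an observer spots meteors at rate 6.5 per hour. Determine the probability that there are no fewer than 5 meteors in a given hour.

With mean μ = 6.5 per hour,
P(N ≥ 5) = 1 − P(N ≤ 4) = 1 − Σ_{j=0}^{4} e^(−μ) μ^j/j! ≈ 0.7763.

0.7763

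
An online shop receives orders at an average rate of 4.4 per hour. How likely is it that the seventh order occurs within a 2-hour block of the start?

Over the interval, μ = 4.4 × 2 = 8.8 (a 2-hour block = 2 hours).
The seventh arrival falls in the interval iff at least 7 events occur there: P(S_7 ≤ t) = P(N ≥ 7) = 1 − P(N ≤ 6) ≈ 0.7744.

0.7744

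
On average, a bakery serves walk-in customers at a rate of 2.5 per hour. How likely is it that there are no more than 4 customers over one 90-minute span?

Over the interval, μ = 2.5 × 1.5 = 3.75 (a 90-minute span = 1.5 hours).
P(N ≤ 4) = Σ_{j=0}^{4} e^(−μ) μ^j/j! ≈ 0.6775.

0.6775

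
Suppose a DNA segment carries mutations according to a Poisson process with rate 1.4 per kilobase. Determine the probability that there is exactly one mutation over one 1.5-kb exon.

0.2572

Over the interval, μ = 1.4 × 1.5 = 2.1 (a 1.5-kb exon = 1.5 kilobases).
P(N = 1) = e^(−μ) μ^1/1! = e^(−2.1) · 2.1^1/1 ≈ 0.2572.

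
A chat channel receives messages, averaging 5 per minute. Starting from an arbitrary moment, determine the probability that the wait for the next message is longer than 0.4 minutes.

0.1353

The wait for the next event is exponential with rate λ = 5 per minute.
P(T > 0.4) = e^(−λt) = e^(−5 × 0.4) = e^(−2) ≈ 0.1353.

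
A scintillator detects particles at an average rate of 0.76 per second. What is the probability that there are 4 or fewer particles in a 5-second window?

Over the interval, μ = 0.76 × 5 = 3.8 (a 5-second window = 5 seconds).
P(N ≤ 4) = Σ_{j=0}^{4} e^(−μ) μ^j/j! ≈ 0.6678.

0.6678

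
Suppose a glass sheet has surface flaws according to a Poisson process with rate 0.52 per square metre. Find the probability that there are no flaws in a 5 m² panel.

Over the interval, μ = 0.52 × 5 = 2.6 (a 5 m² panel = 5 square metres).
P(N = 0) = e^(−μ) μ^0/0! = e^(−2.6) · 2.6^0/1 ≈ 0.0743.

0.0743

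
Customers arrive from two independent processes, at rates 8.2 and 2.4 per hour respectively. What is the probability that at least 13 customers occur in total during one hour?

Independent Poisson processes superpose: combined rate λ = 8.2 + 2.4 = 10.6 per hour.
So μ = 10.6.
P(N ≥ 13) = 1 − P(N ≤ 12) ≈ 0.2684.

0.2684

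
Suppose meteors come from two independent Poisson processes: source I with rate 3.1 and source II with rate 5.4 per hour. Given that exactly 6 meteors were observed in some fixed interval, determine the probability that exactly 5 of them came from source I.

Given the total, each event is independently from source I with probability p = λ_I/(λ_I+λ_II) = 3.1/8.5 ≈ 0.3647.
So K ~ Binomial(6, 3.1/8.5): P(K = 5) = C(6,5) · (3.1/8.5)^5 · (5.4/8.5)^1 ≈ 0.0246.

0.0246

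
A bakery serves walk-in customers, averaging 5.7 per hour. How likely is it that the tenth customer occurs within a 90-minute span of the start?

Over the interval, μ = 5.7 × 1.5 = 8.55 (a 90-minute span = 1.5 hours).
The tenth arrival falls in the interval iff at least 10 events occur there: P(S_10 ≤ t) = P(N ≥ 10) = 1 − P(N ≤ 9) ≈ 0.3535.

0.3535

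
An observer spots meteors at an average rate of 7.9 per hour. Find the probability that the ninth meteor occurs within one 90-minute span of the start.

0.8349

Over the interval, μ = 7.9 × 1.5 = 11.85 (a 90-minute span = 1.5 hours).
The ninth arrival falls in the interval iff at least 9 events occur there: P(S_9 ≤ t) = P(N ≥ 9) = 1 − P(N ≤ 8) ≈ 0.8349.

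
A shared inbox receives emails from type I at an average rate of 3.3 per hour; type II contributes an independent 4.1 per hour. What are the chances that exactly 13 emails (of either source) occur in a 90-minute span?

0.0942

Independent Poisson processes superpose: combined rate λ = 3.3 + 4.1 = 7.4 per hour.
Over the interval, μ = 7.4 × 1.5 = 11.1 (a 90-minute span = 1.5 hours).
P(N = 13) = e^(−11.1) · 11.1^13/13! ≈ 0.0942.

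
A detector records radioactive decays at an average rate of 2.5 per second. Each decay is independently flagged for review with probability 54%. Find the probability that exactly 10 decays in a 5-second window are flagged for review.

0.0634

Thinning: the decays that are flagged for review themselves form a Poisson process with rate 0.54 × 2.5 = 1.35 per second.
Over the interval, μ = 1.35 × 5 = 6.75 (a 5-second window = 5 seconds).
P(N = 10) = e^(−6.75) · 6.75^10/10! ≈ 0.0634.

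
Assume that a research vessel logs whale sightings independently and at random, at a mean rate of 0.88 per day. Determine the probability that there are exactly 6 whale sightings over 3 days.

Over the interval, μ = 0.88 × 3 = 2.64 (3 days).
P(N = 6) = e^(−μ) μ^6/6! = e^(−2.64) · 2.64^6/720 ≈ 0.0336.

0.0336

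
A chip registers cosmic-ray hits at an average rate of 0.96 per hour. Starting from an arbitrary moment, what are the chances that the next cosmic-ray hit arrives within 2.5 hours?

0.9093

Inter-arrival times are exponential with rate λ = 0.96 per hour.
P(T ≤ 2.5) = 1 − e^(−λt) = 1 − e^(−0.96 × 2.5) = 1 − e^(−2.4) ≈ 0.9093.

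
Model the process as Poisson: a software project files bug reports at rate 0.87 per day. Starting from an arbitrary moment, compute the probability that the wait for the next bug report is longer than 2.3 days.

The wait for the next event is exponential with rate λ = 0.87 per day.
P(T > 2.3) = e^(−λt) = e^(−0.87 × 2.3) = e^(−2.001) ≈ 0.1352.

0.1352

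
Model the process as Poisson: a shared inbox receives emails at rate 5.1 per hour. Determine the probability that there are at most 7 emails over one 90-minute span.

0.5028

Over the interval, μ = 5.1 × 1.5 = 7.65 (a 90-minute span = 1.5 hours).
P(N ≤ 7) = Σ_{j=0}^{7} e^(−μ) μ^j/j! ≈ 0.5028.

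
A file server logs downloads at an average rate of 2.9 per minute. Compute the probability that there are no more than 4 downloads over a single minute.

0.8318

With mean μ = 2.9 per minute,
P(N ≤ 4) = Σ_{j=0}^{4} e^(−μ) μ^j/j! ≈ 0.8318.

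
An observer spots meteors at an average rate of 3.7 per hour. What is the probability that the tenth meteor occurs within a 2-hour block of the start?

Over the interval, μ = 3.7 × 2 = 7.4 (a 2-hour block = 2 hours).
The tenth arrival falls in the interval iff at least 10 events occur there: P(S_10 ≤ t) = P(N ≥ 10) = 1 − P(N ≤ 9) ≈ 0.2123.

0.2123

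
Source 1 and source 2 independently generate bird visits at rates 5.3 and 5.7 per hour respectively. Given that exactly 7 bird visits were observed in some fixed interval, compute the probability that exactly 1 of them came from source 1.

Given the total, each event is independently from source 1 with probability p = λ_1/(λ_1+λ_2) = 5.3/11 ≈ 0.4818.
So K ~ Binomial(7, 5.3/11): P(K = 1) = C(7,1) · (5.3/11)^1 · (5.7/11)^6 ≈ 0.0653.

0.0653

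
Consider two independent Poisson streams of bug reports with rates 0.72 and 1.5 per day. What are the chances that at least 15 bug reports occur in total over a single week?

Independent Poisson processes superpose: combined rate λ = 0.72 + 1.5 = 2.22 per day.
Over the interval, μ = 2.22 × 7 = 15.54 (a week = 7 days).
P(N ≥ 15) = 1 − P(N ≤ 14) ≈ 0.5885.

0.5885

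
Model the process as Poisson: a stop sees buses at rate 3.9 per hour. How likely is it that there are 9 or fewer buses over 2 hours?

0.7411

Over the interval, μ = 3.9 × 2 = 7.8 (2 hours).
P(N ≤ 9) = Σ_{j=0}^{9} e^(−μ) μ^j/j! ≈ 0.7411.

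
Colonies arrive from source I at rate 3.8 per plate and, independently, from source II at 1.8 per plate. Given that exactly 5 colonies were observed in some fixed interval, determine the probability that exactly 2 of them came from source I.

Given the total, each event is independently from source I with probability p = λ_I/(λ_I+λ_II) = 3.8/5.6 ≈ 0.6786.
So K ~ Binomial(5, 3.8/5.6): P(K = 2) = C(5,2) · (3.8/5.6)^2 · (1.8/5.6)^3 ≈ 0.1529.

0.1529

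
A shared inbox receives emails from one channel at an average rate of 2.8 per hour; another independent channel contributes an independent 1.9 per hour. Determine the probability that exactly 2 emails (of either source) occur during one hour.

0.1005

Independent Poisson processes superpose: combined rate λ = 2.8 + 1.9 = 4.7 per hour.
So μ = 4.7.
P(N = 2) = e^(−4.7) · 4.7^2/2! ≈ 0.1005.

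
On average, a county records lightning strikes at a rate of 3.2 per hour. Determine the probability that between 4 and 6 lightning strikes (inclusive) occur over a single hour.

0.3529

With mean μ = 3.2 per hour,
P(4 ≤ N ≤ 6) = Σ_{j=4}^{6} e^(−3.2) · 3.2^j/j! ≈ 0.3529.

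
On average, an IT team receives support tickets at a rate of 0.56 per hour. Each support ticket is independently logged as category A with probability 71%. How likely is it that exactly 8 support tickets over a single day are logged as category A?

Thinning: the support tickets that are logged as category A themselves form a Poisson process with rate 0.71 × 0.56 = 0.3976 per hour.
Over the interval, μ = 0.3976 × 24 = 9.5424 (a day = 24 hours).
P(N = 8) = e^(−9.5424) · 9.5424^8/8! ≈ 0.1223.

0.1223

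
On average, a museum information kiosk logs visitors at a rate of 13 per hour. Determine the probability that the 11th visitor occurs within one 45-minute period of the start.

0.3857

Over the interval, μ = 13 × 0.75 = 9.75 (a 45-minute period = 0.75 hours).
The 11th arrival falls in the interval iff at least 11 events occur there: P(S_11 ≤ t) = P(N ≥ 11) = 1 − P(N ≤ 10) ≈ 0.3857.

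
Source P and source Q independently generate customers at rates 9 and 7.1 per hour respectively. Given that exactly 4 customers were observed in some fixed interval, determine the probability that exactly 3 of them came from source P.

Given the total, each event is independently from source P with probability p = λ_P/(λ_P+λ_Q) = 9/16.1 ≈ 0.5590.
So K ~ Binomial(4, 9/16.1): P(K = 3) = C(4,3) · (9/16.1)^3 · (7.1/16.1)^1 ≈ 0.3081.

0.3081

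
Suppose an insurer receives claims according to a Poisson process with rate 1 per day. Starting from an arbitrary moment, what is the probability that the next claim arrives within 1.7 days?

Inter-arrival times are exponential with rate λ = 1 per day.
P(T ≤ 1.7) = 1 − e^(−λt) = 1 − e^(−1 × 1.7) = 1 − e^(−1.7) ≈ 0.8173.

0.8173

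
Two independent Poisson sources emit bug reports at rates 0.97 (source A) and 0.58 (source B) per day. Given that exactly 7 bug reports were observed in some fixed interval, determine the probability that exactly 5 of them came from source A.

0.2822

Given the total, each event is independently from source A with probability p = λ_A/(λ_A+λ_B) = 0.97/1.55 ≈ 0.6258.
So K ~ Binomial(7, 0.97/1.55): P(K = 5) = C(7,5) · (0.97/1.55)^5 · (0.58/1.55)^2 ≈ 0.2822.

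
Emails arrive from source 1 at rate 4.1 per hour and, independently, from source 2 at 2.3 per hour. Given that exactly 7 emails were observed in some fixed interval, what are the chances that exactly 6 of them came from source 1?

0.1739

Given the total, each event is independently from source 1 with probability p = λ_1/(λ_1+λ_2) = 4.1/6.4 ≈ 0.6406.
So K ~ Binomial(7, 4.1/6.4): P(K = 6) = C(7,6) · (4.1/6.4)^6 · (2.3/6.4)^1 ≈ 0.1739.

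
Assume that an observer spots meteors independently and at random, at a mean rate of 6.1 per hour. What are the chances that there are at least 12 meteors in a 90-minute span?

Over the interval, μ = 6.1 × 1.5 = 9.15 (a 90-minute span = 1.5 hours).
P(N ≥ 12) = 1 − P(N ≤ 11) = 1 − Σ_{j=0}^{11} e^(−μ) μ^j/j! ≈ 0.2118.

0.2118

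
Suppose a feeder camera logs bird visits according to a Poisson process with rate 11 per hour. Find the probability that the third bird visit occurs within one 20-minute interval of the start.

0.7089

Over the interval, μ = 11 × 1/3 ≈ 3.66667 (a 20-minute interval = 1/3 hours).
The third arrival falls in the interval iff at least 3 events occur there: P(S_3 ≤ t) = P(N ≥ 3) = 1 − P(N ≤ 2) ≈ 0.7089.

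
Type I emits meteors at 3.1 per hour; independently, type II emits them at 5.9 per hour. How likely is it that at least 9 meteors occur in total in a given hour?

0.5443

Independent Poisson processes superpose: combined rate λ = 3.1 + 5.9 = 9 per hour.
So μ = 9.
P(N ≥ 9) = 1 − P(N ≤ 8) ≈ 0.5443.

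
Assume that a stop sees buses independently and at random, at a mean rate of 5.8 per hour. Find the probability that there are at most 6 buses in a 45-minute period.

0.8498

Over the interval, μ = 5.8 × 0.75 = 4.35 (a 45-minute period = 0.75 hours).
P(N ≤ 6) = Σ_{j=0}^{6} e^(−μ) μ^j/j! ≈ 0.8498.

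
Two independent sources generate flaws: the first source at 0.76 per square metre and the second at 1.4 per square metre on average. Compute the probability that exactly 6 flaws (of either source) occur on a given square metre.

0.0163

Independent Poisson processes superpose: combined rate λ = 0.76 + 1.4 = 2.16 per square metre.
So μ = 2.16.
P(N = 6) = e^(−2.16) · 2.16^6/6! ≈ 0.0163.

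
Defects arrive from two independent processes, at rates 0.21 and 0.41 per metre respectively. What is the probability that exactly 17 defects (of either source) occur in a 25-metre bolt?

0.0897

Independent Poisson processes superpose: combined rate λ = 0.21 + 0.41 = 0.62 per metre.
Over the interval, μ = 0.62 × 25 = 15.5 (a 25-metre bolt = 25 metres).
P(N = 17) = e^(−15.5) · 15.5^17/17! ≈ 0.0897.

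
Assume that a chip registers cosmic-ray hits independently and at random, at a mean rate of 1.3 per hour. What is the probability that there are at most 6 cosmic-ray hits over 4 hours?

Over the interval, μ = 1.3 × 4 = 5.2 (4 hours).
P(N ≤ 6) = Σ_{j=0}^{6} e^(−μ) μ^j/j! ≈ 0.7324.

0.7324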